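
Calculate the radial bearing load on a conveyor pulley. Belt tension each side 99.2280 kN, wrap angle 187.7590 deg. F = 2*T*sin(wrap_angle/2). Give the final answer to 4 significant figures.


F = 2 * 99.2280 * sin(187.7590/2 deg)
F = 198.0 kN


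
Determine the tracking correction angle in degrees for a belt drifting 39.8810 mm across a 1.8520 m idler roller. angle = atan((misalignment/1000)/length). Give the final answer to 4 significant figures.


misalign_m = 39.8810 / 1000 = 0.039881 m
angle = atan(0.039881 / 1.8520)
angle = 1.234 deg


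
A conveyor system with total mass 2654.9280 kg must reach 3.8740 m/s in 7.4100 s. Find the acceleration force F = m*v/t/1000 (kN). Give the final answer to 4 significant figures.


F = 2654.9280 * 3.8740 / 7.4100 / 1000
F = 1.388 kN


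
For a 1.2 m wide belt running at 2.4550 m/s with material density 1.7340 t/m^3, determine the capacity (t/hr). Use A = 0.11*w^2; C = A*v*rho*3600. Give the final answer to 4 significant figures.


A = 0.11 * 1.2^2 = 0.1584 m^2
C = 0.1584 * 2.4550 * 1.7340 * 3600
C = 2427 t/hr


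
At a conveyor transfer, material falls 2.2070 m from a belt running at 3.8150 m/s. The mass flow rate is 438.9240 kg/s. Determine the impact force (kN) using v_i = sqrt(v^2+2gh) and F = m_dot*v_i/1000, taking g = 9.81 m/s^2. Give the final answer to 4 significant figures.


v_i = sqrt(3.8150^2 + 2*9.81*2.2070) = 7.60628 m/s
F = 438.9240 * 7.60628 / 1000
F = 3.339 kN


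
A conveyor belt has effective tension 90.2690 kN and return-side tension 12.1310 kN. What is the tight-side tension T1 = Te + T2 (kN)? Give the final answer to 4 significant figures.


T1 = Te + T2 = 90.2690 + 12.1310
T1 = 102.4 kN


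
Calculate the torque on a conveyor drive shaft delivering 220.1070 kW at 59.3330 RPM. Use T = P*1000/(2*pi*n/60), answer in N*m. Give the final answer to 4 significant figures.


omega = 2*pi*59.3330/60 = 6.21334 rad/s
T = 220.1070*1000 / 6.21334
T = 35420 N*m


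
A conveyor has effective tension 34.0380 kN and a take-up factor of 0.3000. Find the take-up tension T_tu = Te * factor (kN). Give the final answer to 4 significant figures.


T_tu = 34.0380 * 0.3000
T_tu = 10.21 kN


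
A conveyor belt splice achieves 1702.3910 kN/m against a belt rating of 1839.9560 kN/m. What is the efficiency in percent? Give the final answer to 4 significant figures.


Eff = 1702.3910 / 1839.9560 * 100
Eff = 92.52 %


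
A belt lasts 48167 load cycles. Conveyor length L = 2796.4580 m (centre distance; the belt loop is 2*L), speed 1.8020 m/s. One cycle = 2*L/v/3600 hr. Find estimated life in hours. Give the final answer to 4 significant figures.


cycle_time = 2 * 2796.4580 / 1.8020 / 3600 = 0.862146 hr
life = 48167 * 0.862146 = 41530 hours


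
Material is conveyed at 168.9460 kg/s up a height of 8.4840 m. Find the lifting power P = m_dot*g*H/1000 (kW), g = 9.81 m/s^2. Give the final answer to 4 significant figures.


P = 168.9460 * 9.81 * 8.4840 / 1000
P = 14.06 kW


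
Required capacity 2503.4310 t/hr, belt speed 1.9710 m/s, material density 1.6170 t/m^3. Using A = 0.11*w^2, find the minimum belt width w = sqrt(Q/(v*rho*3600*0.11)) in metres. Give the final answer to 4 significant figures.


A_req = 2503.4310 / (1.9710 * 1.6170 * 3600) = 0.218191 m^2
w = sqrt(0.218191 / 0.11)
w = 1.408 m


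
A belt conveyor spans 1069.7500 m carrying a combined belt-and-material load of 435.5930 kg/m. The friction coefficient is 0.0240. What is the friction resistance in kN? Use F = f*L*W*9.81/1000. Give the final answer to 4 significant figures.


F = 0.0240 * 1069.7500 * 435.5930 * 9.81 / 1000
F = 109.7 kN


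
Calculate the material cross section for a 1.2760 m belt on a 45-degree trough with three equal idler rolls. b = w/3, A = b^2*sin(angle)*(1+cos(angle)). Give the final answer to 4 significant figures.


b = 1.2760/3 = 0.425333 m
A = 0.425333^2 * sin(45 deg) * (1 + cos(45 deg))
A = 0.2184 m^2


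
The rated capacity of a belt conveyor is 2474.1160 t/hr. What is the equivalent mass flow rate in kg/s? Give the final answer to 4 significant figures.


m_dot = 2474.1160 * 1000 / 3600
m_dot = 687.3 kg/s


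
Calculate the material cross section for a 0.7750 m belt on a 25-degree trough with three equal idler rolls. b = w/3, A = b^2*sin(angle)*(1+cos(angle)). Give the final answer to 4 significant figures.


b = 0.7750/3 = 0.258333 m
A = 0.258333^2 * sin(25 deg) * (1 + cos(25 deg))
A = 0.05377 m^2


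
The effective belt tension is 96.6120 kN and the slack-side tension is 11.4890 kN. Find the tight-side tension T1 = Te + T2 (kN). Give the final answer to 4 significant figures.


T1 = Te + T2 = 96.6120 + 11.4890
T1 = 108.1 kN


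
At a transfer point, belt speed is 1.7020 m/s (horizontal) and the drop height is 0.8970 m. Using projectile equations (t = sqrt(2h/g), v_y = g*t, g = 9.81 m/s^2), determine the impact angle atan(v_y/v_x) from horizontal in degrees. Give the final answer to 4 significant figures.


t = sqrt(2*0.8970/9.81) = 0.427638 s
v_y = 9.81 * 0.427638 = 4.19513 m/s
angle = atan(4.19513 / 1.7020) = 67.92 deg


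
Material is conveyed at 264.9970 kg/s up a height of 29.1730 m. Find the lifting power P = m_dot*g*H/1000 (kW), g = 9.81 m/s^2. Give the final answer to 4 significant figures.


P = 264.9970 * 9.81 * 29.1730 / 1000
P = 75.84 kW


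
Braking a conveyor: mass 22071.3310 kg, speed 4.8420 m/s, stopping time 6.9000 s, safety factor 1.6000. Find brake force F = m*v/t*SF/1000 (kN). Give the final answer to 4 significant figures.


F = 22071.3310 * 4.8420 / 6.9000 * 1.6000 / 1000
F = 24.78 kN


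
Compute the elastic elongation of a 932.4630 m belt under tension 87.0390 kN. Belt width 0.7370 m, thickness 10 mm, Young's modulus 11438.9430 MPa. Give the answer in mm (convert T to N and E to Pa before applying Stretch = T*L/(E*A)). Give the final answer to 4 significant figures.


A = 0.7370 * 0.01 = 0.00737 m^2
Stretch = 87.0390*1000 * 932.4630 / (11438.9430e6 * 0.00737) * 1000
Stretch = 962.7 mm


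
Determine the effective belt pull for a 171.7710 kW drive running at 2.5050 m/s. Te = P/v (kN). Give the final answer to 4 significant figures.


Te = P / v = 171.7710 / 2.5050
Te = 68.57 kN


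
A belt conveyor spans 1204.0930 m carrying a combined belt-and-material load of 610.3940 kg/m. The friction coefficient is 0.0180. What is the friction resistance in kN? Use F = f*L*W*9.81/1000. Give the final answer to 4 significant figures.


F = 0.0180 * 1204.0930 * 610.3940 * 9.81 / 1000
F = 129.8 kN


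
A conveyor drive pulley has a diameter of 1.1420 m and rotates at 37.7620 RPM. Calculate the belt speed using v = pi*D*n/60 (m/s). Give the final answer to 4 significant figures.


v = pi * 1.1420 * 37.7620 / 60
v = 2.258 m/s


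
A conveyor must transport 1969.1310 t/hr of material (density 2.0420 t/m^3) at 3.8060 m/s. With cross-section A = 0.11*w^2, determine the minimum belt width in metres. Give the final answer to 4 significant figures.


A_req = 1969.1310 / (3.8060 * 2.0420 * 3600) = 0.0703797 m^2
w = sqrt(0.0703797 / 0.11)
w = 0.7999 m


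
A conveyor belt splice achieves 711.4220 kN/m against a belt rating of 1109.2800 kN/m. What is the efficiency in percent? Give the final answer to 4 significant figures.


Eff = 711.4220 / 1109.2800 * 100
Eff = 64.13 %


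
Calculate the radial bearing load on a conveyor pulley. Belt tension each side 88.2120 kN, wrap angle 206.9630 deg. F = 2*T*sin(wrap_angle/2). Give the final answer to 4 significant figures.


F = 2 * 88.2120 * sin(206.9630/2 deg)
F = 171.6 kN


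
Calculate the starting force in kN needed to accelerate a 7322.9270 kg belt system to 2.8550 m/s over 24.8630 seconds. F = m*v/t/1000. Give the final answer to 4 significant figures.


F = 7322.9270 * 2.8550 / 24.8630 / 1000
F = 0.8409 kN


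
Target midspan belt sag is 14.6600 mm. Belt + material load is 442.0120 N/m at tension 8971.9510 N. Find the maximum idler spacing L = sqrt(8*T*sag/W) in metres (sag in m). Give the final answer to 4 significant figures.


sag = 14.6600/1000 = 0.014660 m
L = sqrt(8 * 8971.9510 * 0.014660 / 442.0120)
L = 1.543 m


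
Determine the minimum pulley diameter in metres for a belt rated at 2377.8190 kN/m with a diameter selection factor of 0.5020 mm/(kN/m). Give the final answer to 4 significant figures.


D = 2377.8190 * 0.5020 / 1000
D = 1.194 m


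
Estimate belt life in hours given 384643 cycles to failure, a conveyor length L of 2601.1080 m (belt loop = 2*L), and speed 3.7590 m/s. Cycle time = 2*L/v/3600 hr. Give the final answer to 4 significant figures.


cycle_time = 2 * 2601.1080 / 3.7590 / 3600 = 0.384427 hr
life = 384643 * 0.384427 = 147900 hours


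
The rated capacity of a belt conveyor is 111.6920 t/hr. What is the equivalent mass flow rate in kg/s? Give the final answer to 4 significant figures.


m_dot = 111.6920 * 1000 / 3600
m_dot = 31.03 kg/s


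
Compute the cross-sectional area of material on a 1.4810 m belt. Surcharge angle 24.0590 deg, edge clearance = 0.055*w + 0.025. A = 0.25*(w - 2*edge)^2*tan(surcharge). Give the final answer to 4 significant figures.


edge = 0.055*1.4810 + 0.025 = 0.106455 m
ew = 1.4810 - 2*0.106455 = 1.26809 m
A = 0.25 * 1.26809^2 * tan(24.0590 deg)
A = 0.1795 m^2


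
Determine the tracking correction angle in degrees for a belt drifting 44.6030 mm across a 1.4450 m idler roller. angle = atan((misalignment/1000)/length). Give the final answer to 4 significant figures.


misalign_m = 44.6030 / 1000 = 0.044603 m
angle = atan(0.044603 / 1.4450)
angle = 1.768 deg


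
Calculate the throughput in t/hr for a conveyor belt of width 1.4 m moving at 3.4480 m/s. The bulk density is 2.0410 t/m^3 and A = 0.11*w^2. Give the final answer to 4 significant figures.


A = 0.11 * 1.4^2 = 0.2156 m^2
C = 0.2156 * 3.4480 * 2.0410 * 3600
C = 5462 t/hr


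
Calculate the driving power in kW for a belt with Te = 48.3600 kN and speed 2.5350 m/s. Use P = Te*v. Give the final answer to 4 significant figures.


P = Te * v = 48.3600 * 2.5350
P = 122.6 kW


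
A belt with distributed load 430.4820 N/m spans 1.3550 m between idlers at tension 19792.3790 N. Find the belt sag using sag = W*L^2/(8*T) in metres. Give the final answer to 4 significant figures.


sag = 430.4820 * 1.3550^2 / (8 * 19792.3790)
sag = 0.004992 m


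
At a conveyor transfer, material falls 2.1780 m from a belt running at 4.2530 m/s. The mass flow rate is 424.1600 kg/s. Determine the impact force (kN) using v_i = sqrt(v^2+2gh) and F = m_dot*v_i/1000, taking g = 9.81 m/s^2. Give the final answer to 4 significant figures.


v_i = sqrt(4.2530^2 + 2*9.81*2.1780) = 7.79874 m/s
F = 424.1600 * 7.79874 / 1000
F = 3.308 kN


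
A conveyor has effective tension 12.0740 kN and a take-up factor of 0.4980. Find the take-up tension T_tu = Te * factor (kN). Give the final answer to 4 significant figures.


T_tu = 12.0740 * 0.4980
T_tu = 6.013 kN


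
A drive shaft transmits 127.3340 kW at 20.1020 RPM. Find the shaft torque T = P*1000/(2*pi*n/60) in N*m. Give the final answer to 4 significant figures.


omega = 2*pi*20.1020/60 = 2.10508 rad/s
T = 127.3340*1000 / 2.10508
T = 60490 N*m


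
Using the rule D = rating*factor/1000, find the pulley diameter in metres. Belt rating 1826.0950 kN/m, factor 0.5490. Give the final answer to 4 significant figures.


D = 1826.0950 * 0.5490 / 1000
D = 1.003 m


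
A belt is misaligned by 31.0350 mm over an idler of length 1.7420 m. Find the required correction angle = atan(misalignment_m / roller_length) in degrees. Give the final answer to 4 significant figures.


misalign_m = 31.0350 / 1000 = 0.031035 m
angle = atan(0.031035 / 1.7420)
angle = 1.021 deg


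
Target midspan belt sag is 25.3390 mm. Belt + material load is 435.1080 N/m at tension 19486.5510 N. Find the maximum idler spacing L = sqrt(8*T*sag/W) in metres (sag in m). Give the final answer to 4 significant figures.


sag = 25.3390/1000 = 0.025339 m
L = sqrt(8 * 19486.5510 * 0.025339 / 435.1080)
L = 3.013 m


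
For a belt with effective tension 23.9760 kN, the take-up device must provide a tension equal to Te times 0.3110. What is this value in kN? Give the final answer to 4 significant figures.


T_tu = 23.9760 * 0.3110
T_tu = 7.457 kN


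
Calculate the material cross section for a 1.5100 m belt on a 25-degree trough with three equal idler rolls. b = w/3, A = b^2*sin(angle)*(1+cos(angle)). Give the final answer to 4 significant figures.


b = 1.5100/3 = 0.503333 m
A = 0.503333^2 * sin(25 deg) * (1 + cos(25 deg))
A = 0.2041 m^2


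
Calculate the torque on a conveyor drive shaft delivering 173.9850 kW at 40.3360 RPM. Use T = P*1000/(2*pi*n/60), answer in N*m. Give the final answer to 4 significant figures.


omega = 2*pi*40.3360/60 = 4.22398 rad/s
T = 173.9850*1000 / 4.22398
T = 41190 N*m


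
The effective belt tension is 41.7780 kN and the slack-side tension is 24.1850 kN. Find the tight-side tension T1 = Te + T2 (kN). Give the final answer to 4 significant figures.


T1 = Te + T2 = 41.7780 + 24.1850
T1 = 65.96 kN


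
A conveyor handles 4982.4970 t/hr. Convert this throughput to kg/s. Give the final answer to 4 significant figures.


m_dot = 4982.4970 * 1000 / 3600
m_dot = 1384 kg/s


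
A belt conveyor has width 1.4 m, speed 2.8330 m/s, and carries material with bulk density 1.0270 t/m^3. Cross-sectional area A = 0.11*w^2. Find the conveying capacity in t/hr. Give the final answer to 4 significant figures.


A = 0.11 * 1.4^2 = 0.2156 m^2
C = 0.2156 * 2.8330 * 1.0270 * 3600
C = 2258 t/hr


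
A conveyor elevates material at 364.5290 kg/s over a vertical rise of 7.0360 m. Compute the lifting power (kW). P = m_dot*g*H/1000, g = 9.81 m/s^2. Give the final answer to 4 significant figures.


P = 364.5290 * 9.81 * 7.0360 / 1000
P = 25.16 kW


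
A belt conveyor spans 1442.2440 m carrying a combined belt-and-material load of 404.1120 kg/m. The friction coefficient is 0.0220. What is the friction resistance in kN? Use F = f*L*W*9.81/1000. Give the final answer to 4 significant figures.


F = 0.0220 * 1442.2440 * 404.1120 * 9.81 / 1000
F = 125.8 kN


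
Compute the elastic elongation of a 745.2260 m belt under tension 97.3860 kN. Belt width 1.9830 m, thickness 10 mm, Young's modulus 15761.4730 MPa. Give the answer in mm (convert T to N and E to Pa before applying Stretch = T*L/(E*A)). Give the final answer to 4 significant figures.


A = 1.9830 * 0.01 = 0.01983 m^2
Stretch = 97.3860*1000 * 745.2260 / (15761.4730e6 * 0.01983) * 1000
Stretch = 232.2 mm


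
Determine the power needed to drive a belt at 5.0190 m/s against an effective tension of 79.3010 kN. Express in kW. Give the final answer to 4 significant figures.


P = Te * v = 79.3010 * 5.0190
P = 398.0 kW


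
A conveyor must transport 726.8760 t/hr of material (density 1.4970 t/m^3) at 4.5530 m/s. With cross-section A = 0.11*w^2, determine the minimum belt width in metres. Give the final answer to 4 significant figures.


A_req = 726.8760 / (4.5530 * 1.4970 * 3600) = 0.0296236 m^2
w = sqrt(0.0296236 / 0.11)
w = 0.5189 m


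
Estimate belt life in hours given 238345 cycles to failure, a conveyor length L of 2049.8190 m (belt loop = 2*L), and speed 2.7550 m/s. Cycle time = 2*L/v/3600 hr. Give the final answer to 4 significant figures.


cycle_time = 2 * 2049.8190 / 2.7550 / 3600 = 0.413353 hr
life = 238345 * 0.413353 = 98520 hours


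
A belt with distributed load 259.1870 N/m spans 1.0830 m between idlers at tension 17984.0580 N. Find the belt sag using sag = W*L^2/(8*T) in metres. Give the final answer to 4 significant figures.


sag = 259.1870 * 1.0830^2 / (8 * 17984.0580)
sag = 0.002113 m


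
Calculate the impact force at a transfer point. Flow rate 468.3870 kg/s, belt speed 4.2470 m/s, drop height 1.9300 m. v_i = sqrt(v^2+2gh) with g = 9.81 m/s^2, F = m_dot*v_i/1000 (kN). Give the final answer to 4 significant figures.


v_i = sqrt(4.2470^2 + 2*9.81*1.9300) = 7.47687 m/s
F = 468.3870 * 7.47687 / 1000
F = 3.502 kN


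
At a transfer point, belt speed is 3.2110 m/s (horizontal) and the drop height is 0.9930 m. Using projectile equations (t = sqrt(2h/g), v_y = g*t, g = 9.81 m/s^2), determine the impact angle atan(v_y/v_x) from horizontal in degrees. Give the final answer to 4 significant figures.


t = sqrt(2*0.9930/9.81) = 0.449941 s
v_y = 9.81 * 0.449941 = 4.41392 m/s
angle = atan(4.41392 / 3.2110) = 53.97 deg


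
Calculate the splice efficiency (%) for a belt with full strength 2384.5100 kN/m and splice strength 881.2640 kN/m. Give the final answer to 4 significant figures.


Eff = 881.2640 / 2384.5100 * 100
Eff = 36.96 %


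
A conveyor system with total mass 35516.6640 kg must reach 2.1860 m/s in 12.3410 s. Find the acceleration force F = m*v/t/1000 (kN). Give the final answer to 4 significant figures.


F = 35516.6640 * 2.1860 / 12.3410 / 1000
F = 6.291 kN


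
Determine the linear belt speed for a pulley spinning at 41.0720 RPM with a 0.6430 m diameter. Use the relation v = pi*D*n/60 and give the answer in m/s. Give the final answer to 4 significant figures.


v = pi * 0.6430 * 41.0720 / 60
v = 1.383 m/s


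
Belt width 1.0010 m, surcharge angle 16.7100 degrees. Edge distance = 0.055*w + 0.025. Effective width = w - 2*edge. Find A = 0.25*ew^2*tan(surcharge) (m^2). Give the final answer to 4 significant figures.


edge = 0.055*1.0010 + 0.025 = 0.080055 m
ew = 1.0010 - 2*0.080055 = 0.84089 m
A = 0.25 * 0.84089^2 * tan(16.7100 deg)
A = 0.05307 m^2


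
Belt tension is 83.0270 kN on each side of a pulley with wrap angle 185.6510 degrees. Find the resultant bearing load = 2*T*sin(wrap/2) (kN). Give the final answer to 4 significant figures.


F = 2 * 83.0270 * sin(185.6510/2 deg)
F = 165.9 kN


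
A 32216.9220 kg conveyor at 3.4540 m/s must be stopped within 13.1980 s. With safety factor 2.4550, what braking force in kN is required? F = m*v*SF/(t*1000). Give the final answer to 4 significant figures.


F = 32216.9220 * 3.4540 / 13.1980 * 2.4550 / 1000
F = 20.70 kN


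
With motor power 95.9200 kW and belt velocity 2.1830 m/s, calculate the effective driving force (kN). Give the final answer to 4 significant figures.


Te = P / v = 95.9200 / 2.1830
Te = 43.94 kN


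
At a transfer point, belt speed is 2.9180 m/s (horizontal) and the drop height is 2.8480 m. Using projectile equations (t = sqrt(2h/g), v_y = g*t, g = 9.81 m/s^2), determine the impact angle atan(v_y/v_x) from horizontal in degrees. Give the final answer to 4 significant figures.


t = sqrt(2*2.8480/9.81) = 0.761992 s
v_y = 9.81 * 0.761992 = 7.47514 m/s
angle = atan(7.47514 / 2.9180) = 68.68 deg


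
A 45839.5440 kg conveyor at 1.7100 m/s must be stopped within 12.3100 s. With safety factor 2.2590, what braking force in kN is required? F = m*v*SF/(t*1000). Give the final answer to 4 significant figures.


F = 45839.5440 * 1.7100 / 12.3100 * 2.2590 / 1000
F = 14.38 kN


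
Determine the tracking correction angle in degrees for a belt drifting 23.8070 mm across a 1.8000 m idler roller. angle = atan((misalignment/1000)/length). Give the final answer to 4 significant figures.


misalign_m = 23.8070 / 1000 = 0.023807 m
angle = atan(0.023807 / 1.8000)
angle = 0.7578 deg


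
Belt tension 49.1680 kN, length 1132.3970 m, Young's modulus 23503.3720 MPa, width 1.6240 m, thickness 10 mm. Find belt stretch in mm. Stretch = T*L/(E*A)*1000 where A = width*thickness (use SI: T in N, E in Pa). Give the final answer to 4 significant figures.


A = 1.6240 * 0.01 = 0.01624 m^2
Stretch = 49.1680*1000 * 1132.3970 / (23503.3720e6 * 0.01624) * 1000
Stretch = 145.9 mm


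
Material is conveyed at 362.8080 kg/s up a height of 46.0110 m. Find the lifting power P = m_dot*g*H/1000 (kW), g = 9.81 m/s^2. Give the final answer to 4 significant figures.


P = 362.8080 * 9.81 * 46.0110 / 1000
P = 163.8 kW


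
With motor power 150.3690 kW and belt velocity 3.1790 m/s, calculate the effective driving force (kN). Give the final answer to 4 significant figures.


Te = P / v = 150.3690 / 3.1790
Te = 47.30 kN


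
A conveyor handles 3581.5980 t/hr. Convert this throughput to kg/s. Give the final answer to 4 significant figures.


m_dot = 3581.5980 * 1000 / 3600
m_dot = 994.9 kg/s


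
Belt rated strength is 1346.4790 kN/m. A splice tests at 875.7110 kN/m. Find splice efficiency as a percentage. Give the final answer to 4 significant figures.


Eff = 875.7110 / 1346.4790 * 100
Eff = 65.04 %


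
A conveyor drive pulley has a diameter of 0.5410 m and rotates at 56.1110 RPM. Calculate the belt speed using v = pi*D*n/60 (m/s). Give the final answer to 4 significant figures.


v = pi * 0.5410 * 56.1110 / 60
v = 1.589 m/s


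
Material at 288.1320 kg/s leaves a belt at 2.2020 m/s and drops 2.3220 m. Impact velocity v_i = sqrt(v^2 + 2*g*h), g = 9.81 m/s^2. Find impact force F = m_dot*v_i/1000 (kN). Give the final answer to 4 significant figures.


v_i = sqrt(2.2020^2 + 2*9.81*2.3220) = 7.09975 m/s
F = 288.1320 * 7.09975 / 1000
F = 2.046 kN


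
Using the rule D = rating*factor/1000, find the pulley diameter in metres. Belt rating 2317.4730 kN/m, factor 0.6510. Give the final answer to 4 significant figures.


D = 2317.4730 * 0.6510 / 1000
D = 1.509 m


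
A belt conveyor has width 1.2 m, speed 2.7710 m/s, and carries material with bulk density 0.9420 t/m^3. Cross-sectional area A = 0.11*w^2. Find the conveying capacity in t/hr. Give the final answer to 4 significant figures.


A = 0.11 * 1.2^2 = 0.1584 m^2
C = 0.1584 * 2.7710 * 0.9420 * 3600
C = 1488 t/hr


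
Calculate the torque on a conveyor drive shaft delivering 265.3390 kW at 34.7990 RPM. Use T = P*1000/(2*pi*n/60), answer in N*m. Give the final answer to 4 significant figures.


omega = 2*pi*34.7990/60 = 3.64414 rad/s
T = 265.3390*1000 / 3.64414
T = 72810 N*m


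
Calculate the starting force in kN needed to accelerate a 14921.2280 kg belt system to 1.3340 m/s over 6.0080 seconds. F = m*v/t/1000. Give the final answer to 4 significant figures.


F = 14921.2280 * 1.3340 / 6.0080 / 1000
F = 3.313 kN


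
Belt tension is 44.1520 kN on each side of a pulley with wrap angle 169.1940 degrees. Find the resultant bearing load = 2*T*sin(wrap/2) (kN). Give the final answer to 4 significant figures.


F = 2 * 44.1520 * sin(169.1940/2 deg)
F = 87.91 kN


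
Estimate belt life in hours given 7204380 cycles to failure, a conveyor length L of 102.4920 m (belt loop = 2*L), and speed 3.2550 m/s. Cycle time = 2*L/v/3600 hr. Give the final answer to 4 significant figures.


cycle_time = 2 * 102.4920 / 3.2550 / 3600 = 0.0174931 hr
life = 7204380 * 0.0174931 = 126000 hours


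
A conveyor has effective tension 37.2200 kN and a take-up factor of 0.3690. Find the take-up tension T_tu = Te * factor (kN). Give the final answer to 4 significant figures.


T_tu = 37.2200 * 0.3690
T_tu = 13.73 kN


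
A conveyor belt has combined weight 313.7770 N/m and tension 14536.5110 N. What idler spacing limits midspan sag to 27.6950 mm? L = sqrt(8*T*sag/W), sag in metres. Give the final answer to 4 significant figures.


sag = 27.6950/1000 = 0.027695 m
L = sqrt(8 * 14536.5110 * 0.027695 / 313.7770)
L = 3.204 m


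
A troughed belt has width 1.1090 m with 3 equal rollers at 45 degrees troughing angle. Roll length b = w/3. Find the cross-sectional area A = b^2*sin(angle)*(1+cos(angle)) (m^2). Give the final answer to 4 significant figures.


b = 1.1090/3 = 0.369667 m
A = 0.369667^2 * sin(45 deg) * (1 + cos(45 deg))
A = 0.1650 m^2


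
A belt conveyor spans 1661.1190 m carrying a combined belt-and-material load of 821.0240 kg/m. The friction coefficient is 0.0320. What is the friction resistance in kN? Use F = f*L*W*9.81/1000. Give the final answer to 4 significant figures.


F = 0.0320 * 1661.1190 * 821.0240 * 9.81 / 1000
F = 428.1 kN


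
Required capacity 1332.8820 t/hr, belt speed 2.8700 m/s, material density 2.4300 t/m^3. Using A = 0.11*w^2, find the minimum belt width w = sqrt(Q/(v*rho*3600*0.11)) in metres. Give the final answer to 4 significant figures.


A_req = 1332.8820 / (2.8700 * 2.4300 * 3600) = 0.0530886 m^2
w = sqrt(0.0530886 / 0.11)
w = 0.6947 m


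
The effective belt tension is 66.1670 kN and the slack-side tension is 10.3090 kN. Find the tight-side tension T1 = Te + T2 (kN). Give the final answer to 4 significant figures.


T1 = Te + T2 = 66.1670 + 10.3090
T1 = 76.48 kN


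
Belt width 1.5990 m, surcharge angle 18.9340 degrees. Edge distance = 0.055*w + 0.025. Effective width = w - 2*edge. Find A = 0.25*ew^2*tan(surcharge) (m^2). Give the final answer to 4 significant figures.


edge = 0.055*1.5990 + 0.025 = 0.112945 m
ew = 1.5990 - 2*0.112945 = 1.37311 m
A = 0.25 * 1.37311^2 * tan(18.9340 deg)
A = 0.1617 m^2


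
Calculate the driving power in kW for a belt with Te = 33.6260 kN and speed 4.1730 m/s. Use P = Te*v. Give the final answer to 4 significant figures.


P = Te * v = 33.6260 * 4.1730
P = 140.3 kW


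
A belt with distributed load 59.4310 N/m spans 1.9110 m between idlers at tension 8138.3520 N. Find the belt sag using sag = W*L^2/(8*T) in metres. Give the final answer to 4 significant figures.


sag = 59.4310 * 1.9110^2 / (8 * 8138.3520)
sag = 0.003334 m


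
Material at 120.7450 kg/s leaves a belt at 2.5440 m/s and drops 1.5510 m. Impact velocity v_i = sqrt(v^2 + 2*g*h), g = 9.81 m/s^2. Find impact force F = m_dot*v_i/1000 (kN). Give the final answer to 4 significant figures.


v_i = sqrt(2.5440^2 + 2*9.81*1.5510) = 6.07475 m/s
F = 120.7450 * 6.07475 / 1000
F = 0.7335 kN


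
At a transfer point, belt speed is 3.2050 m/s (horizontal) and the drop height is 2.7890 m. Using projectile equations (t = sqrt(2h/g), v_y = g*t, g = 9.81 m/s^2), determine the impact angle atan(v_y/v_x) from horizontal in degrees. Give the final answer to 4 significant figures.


t = sqrt(2*2.7890/9.81) = 0.754058 s
v_y = 9.81 * 0.754058 = 7.39731 m/s
angle = atan(7.39731 / 3.2050) = 66.57 deg


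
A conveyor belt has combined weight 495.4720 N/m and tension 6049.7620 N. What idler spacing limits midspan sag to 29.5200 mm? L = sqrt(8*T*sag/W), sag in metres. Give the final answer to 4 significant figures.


sag = 29.5200/1000 = 0.029520 m
L = sqrt(8 * 6049.7620 * 0.029520 / 495.4720)
L = 1.698 m


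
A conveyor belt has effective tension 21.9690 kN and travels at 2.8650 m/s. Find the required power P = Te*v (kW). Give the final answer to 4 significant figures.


P = Te * v = 21.9690 * 2.8650
P = 62.94 kW


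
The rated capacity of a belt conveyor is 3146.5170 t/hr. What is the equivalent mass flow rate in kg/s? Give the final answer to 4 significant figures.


m_dot = 3146.5170 * 1000 / 3600
m_dot = 874.0 kg/s


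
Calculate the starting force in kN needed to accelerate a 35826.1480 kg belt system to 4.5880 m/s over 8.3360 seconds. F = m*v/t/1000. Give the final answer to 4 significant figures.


F = 35826.1480 * 4.5880 / 8.3360 / 1000
F = 19.72 kN


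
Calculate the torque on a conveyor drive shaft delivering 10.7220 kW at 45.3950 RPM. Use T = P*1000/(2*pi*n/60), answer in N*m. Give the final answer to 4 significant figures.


omega = 2*pi*45.3950/60 = 4.75375 rad/s
T = 10.7220*1000 / 4.75375
T = 2255 N*m


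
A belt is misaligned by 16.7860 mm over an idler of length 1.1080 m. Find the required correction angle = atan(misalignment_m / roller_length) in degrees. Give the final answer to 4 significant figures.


misalign_m = 16.7860 / 1000 = 0.016786 m
angle = atan(0.016786 / 1.1080)
angle = 0.8680 deg


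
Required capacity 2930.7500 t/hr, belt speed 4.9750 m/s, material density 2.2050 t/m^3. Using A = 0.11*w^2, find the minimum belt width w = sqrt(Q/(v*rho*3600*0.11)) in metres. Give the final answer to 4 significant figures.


A_req = 2930.7500 / (4.9750 * 2.2050 * 3600) = 0.0742121 m^2
w = sqrt(0.0742121 / 0.11)
w = 0.8214 m


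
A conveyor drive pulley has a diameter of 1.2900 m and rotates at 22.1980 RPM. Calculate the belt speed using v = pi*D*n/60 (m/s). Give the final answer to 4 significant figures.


v = pi * 1.2900 * 22.1980 / 60
v = 1.499 m/s


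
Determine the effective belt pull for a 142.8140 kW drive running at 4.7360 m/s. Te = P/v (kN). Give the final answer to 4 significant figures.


Te = P / v = 142.8140 / 4.7360
Te = 30.15 kN


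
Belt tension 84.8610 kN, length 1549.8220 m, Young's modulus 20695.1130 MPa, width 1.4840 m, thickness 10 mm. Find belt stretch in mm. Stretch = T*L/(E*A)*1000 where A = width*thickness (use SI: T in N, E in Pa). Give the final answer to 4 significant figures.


A = 1.4840 * 0.01 = 0.01484 m^2
Stretch = 84.8610*1000 * 1549.8220 / (20695.1130e6 * 0.01484) * 1000
Stretch = 428.2 mm


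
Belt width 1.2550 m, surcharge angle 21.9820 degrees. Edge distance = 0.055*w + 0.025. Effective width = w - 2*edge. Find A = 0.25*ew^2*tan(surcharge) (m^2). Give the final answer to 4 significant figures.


edge = 0.055*1.2550 + 0.025 = 0.094025 m
ew = 1.2550 - 2*0.094025 = 1.06695 m
A = 0.25 * 1.06695^2 * tan(21.9820 deg)
A = 0.1149 m^2


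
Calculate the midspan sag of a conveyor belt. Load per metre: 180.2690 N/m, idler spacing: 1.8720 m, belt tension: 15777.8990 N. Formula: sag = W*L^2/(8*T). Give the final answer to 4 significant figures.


sag = 180.2690 * 1.8720^2 / (8 * 15777.8990)
sag = 0.005005 m


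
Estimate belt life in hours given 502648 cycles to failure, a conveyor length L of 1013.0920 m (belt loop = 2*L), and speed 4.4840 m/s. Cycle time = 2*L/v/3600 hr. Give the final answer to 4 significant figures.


cycle_time = 2 * 1013.0920 / 4.4840 / 3600 = 0.125519 hr
life = 502648 * 0.125519 = 63090 hours


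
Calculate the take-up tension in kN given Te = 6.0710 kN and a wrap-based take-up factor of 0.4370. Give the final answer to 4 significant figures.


T_tu = 6.0710 * 0.4370
T_tu = 2.653 kN


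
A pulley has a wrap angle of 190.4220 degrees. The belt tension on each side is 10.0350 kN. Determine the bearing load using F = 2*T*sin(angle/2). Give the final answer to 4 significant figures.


F = 2 * 10.0350 * sin(190.4220/2 deg)
F = 19.99 kN


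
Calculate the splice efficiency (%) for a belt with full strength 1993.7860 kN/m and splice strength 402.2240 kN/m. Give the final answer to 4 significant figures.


Eff = 402.2240 / 1993.7860 * 100
Eff = 20.17 %


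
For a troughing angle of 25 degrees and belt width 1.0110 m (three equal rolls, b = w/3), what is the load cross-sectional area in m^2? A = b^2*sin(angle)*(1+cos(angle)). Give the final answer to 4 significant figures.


b = 1.0110/3 = 0.337 m
A = 0.337^2 * sin(25 deg) * (1 + cos(25 deg))
A = 0.09150 m^2


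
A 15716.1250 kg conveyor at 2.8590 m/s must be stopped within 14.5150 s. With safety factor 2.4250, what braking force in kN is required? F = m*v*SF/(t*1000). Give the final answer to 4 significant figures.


F = 15716.1250 * 2.8590 / 14.5150 * 2.4250 / 1000
F = 7.507 kN


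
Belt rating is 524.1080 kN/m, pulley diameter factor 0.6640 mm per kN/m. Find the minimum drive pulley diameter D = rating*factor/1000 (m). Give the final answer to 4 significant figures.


D = 524.1080 * 0.6640 / 1000
D = 0.3480 m


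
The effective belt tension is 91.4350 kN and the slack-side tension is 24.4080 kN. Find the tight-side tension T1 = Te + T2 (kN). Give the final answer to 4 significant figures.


T1 = Te + T2 = 91.4350 + 24.4080
T1 = 115.8 kN


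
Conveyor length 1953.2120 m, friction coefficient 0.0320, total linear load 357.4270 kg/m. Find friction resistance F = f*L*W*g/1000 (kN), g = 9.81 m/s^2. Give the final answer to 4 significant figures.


F = 0.0320 * 1953.2120 * 357.4270 * 9.81 / 1000
F = 219.2 kN


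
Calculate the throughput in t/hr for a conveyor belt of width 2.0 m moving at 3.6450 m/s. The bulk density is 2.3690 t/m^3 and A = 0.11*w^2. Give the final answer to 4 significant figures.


A = 0.11 * 2.0^2 = 0.44 m^2
C = 0.44 * 3.6450 * 2.3690 * 3600
C = 13680 t/hr


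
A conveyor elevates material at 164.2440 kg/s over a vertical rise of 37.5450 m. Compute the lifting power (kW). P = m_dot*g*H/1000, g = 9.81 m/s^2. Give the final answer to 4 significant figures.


P = 164.2440 * 9.81 * 37.5450 / 1000
P = 60.49 kW


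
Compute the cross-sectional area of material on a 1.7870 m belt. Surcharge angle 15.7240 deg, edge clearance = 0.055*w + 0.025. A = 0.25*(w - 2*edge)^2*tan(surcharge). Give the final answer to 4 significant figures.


edge = 0.055*1.7870 + 0.025 = 0.123285 m
ew = 1.7870 - 2*0.123285 = 1.54043 m
A = 0.25 * 1.54043^2 * tan(15.7240 deg)
A = 0.1670 m^2


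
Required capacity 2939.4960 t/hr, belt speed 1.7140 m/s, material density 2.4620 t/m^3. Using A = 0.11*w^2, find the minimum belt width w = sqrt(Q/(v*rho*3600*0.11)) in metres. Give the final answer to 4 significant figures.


A_req = 2939.4960 / (1.7140 * 2.4620 * 3600) = 0.193496 m^2
w = sqrt(0.193496 / 0.11)
w = 1.326 m


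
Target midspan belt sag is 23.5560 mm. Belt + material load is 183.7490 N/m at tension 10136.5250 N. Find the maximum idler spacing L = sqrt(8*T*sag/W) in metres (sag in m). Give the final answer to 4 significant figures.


sag = 23.5560/1000 = 0.023556 m
L = sqrt(8 * 10136.5250 * 0.023556 / 183.7490)
L = 3.224 m


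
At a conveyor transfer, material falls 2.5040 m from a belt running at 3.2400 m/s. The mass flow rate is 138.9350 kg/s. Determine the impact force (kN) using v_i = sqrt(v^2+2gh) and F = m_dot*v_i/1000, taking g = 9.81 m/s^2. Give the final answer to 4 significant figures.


v_i = sqrt(3.2400^2 + 2*9.81*2.5040) = 7.72179 m/s
F = 138.9350 * 7.72179 / 1000
F = 1.073 kN


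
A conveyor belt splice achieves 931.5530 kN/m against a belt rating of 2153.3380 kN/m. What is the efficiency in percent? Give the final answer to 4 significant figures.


Eff = 931.5530 / 2153.3380 * 100
Eff = 43.26 %


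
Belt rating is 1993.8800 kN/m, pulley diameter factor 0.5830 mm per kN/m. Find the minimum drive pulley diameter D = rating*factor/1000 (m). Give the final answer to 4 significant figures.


D = 1993.8800 * 0.5830 / 1000
D = 1.162 m


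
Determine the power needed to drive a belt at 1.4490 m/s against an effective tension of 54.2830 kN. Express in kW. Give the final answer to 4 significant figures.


P = Te * v = 54.2830 * 1.4490
P = 78.66 kW


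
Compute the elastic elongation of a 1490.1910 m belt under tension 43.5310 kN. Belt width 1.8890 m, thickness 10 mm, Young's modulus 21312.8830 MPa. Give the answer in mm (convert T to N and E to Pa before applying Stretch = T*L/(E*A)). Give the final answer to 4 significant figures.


A = 1.8890 * 0.01 = 0.01889 m^2
Stretch = 43.5310*1000 * 1490.1910 / (21312.8830e6 * 0.01889) * 1000
Stretch = 161.1 mm


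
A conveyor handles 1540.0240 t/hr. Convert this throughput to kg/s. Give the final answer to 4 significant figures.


m_dot = 1540.0240 * 1000 / 3600
m_dot = 427.8 kg/s


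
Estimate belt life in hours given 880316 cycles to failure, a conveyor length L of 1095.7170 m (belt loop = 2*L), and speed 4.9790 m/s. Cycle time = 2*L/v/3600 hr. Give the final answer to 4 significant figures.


cycle_time = 2 * 1095.7170 / 4.9790 / 3600 = 0.12226 hr
life = 880316 * 0.12226 = 107600 hours


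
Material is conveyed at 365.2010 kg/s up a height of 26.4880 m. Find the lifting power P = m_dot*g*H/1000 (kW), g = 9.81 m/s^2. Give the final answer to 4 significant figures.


P = 365.2010 * 9.81 * 26.4880 / 1000
P = 94.90 kW


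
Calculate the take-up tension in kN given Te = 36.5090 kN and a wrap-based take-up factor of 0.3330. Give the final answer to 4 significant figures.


T_tu = 36.5090 * 0.3330
T_tu = 12.16 kN


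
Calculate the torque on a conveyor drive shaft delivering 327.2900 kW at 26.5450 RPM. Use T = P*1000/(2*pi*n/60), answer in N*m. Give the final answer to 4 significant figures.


omega = 2*pi*26.5450/60 = 2.77979 rad/s
T = 327.2900*1000 / 2.77979
T = 117700 N*m


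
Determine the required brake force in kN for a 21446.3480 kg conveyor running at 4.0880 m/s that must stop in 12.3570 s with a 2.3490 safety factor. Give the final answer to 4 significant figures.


F = 21446.3480 * 4.0880 / 12.3570 * 2.3490 / 1000
F = 16.67 kN


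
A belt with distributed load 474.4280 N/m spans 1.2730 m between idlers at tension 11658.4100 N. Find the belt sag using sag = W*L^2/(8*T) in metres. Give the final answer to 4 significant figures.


sag = 474.4280 * 1.2730^2 / (8 * 11658.4100)
sag = 0.008243 m


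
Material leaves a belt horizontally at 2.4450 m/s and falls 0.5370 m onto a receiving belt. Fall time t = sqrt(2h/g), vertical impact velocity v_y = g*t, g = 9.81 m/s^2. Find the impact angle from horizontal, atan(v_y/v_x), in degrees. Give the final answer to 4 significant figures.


t = sqrt(2*0.5370/9.81) = 0.330878 s
v_y = 9.81 * 0.330878 = 3.24591 m/s
angle = atan(3.24591 / 2.4450) = 53.01 deg


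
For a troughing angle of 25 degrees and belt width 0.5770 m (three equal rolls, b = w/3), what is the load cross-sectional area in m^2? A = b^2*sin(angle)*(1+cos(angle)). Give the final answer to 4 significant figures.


b = 0.5770/3 = 0.192333 m
A = 0.192333^2 * sin(25 deg) * (1 + cos(25 deg))
A = 0.02980 m^2


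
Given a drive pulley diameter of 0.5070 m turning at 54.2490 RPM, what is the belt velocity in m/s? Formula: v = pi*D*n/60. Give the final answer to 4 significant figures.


v = pi * 0.5070 * 54.2490 / 60
v = 1.440 m/s


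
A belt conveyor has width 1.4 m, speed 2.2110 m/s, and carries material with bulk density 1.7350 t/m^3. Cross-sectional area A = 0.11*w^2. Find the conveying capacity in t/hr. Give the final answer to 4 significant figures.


A = 0.11 * 1.4^2 = 0.2156 m^2
C = 0.2156 * 2.2110 * 1.7350 * 3600
C = 2977 t/hr


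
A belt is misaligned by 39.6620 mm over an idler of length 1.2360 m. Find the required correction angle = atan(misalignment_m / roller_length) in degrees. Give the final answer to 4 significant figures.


misalign_m = 39.6620 / 1000 = 0.039662 m
angle = atan(0.039662 / 1.2360)
angle = 1.838 deg


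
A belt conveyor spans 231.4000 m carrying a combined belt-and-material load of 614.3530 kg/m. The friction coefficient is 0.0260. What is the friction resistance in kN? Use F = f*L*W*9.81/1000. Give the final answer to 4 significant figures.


F = 0.0260 * 231.4000 * 614.3530 * 9.81 / 1000
F = 36.26 kN


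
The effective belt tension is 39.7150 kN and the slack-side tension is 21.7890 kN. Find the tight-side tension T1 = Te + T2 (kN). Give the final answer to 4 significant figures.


T1 = Te + T2 = 39.7150 + 21.7890
T1 = 61.50 kN


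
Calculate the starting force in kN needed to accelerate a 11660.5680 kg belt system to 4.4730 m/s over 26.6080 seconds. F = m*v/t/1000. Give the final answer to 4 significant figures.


F = 11660.5680 * 4.4730 / 26.6080 / 1000
F = 1.960 kN


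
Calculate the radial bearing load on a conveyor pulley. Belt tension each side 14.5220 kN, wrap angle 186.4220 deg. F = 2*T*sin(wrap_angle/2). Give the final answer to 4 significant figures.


F = 2 * 14.5220 * sin(186.4220/2 deg)
F = 29.00 kN


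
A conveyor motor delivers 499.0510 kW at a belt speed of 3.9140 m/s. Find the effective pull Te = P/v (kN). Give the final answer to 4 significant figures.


Te = P / v = 499.0510 / 3.9140
Te = 127.5 kN


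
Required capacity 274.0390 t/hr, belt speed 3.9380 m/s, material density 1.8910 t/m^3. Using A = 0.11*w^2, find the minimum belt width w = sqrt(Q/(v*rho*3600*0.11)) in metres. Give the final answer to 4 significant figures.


A_req = 274.0390 / (3.9380 * 1.8910 * 3600) = 0.0102222 m^2
w = sqrt(0.0102222 / 0.11)
w = 0.3048 m


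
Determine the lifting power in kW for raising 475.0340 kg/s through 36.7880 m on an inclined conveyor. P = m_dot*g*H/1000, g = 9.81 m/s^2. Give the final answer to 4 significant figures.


P = 475.0340 * 9.81 * 36.7880 / 1000
P = 171.4 kW
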